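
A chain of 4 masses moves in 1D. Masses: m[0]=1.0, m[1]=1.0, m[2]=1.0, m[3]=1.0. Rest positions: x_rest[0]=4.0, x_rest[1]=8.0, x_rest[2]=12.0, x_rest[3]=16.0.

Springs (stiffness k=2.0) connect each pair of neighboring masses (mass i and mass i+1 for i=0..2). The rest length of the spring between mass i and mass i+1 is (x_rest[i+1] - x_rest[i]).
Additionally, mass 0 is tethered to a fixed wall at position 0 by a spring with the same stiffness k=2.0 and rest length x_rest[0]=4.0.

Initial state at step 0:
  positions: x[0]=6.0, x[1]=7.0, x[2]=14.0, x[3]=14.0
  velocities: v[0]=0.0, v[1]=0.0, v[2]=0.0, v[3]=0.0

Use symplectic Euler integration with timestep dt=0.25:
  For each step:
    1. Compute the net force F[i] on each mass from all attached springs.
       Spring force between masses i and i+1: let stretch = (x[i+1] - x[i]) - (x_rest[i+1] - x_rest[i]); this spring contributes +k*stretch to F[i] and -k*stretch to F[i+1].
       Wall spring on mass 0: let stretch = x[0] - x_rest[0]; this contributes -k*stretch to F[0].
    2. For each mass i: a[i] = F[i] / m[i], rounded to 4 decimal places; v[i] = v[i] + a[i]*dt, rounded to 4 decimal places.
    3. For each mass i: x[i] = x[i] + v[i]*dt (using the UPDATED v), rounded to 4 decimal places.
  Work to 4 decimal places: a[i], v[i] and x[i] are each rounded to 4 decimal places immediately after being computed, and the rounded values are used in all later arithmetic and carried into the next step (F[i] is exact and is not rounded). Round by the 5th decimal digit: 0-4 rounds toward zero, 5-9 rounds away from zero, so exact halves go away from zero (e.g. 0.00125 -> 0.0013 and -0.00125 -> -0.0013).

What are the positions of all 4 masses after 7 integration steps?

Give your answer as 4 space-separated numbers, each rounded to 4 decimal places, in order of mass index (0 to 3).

Step 0: x=[6.0000 7.0000 14.0000 14.0000] v=[0.0000 0.0000 0.0000 0.0000]
Step 1: x=[5.3750 7.7500 13.1250 14.5000] v=[-2.5000 3.0000 -3.5000 2.0000]
Step 2: x=[4.3750 8.8750 11.7500 15.3281] v=[-4.0000 4.5000 -5.5000 3.3125]
Step 3: x=[3.3906 9.7969 10.4629 16.2090] v=[-3.9375 3.6875 -5.1485 3.5235]
Step 4: x=[2.7832 10.0013 9.8108 16.8716] v=[-2.4297 0.8174 -2.6085 2.6505]
Step 5: x=[2.7301 9.2796 10.0651 17.1516] v=[-0.2123 -2.8869 1.0172 1.1201]
Step 6: x=[3.1545 7.8374 11.1070 17.0458] v=[1.6974 -5.7689 4.1677 -0.4232]
Step 7: x=[3.7699 6.2185 12.4826 16.6977] v=[2.4616 -6.4756 5.5023 -1.3926]

Answer: 3.7699 6.2185 12.4826 16.6977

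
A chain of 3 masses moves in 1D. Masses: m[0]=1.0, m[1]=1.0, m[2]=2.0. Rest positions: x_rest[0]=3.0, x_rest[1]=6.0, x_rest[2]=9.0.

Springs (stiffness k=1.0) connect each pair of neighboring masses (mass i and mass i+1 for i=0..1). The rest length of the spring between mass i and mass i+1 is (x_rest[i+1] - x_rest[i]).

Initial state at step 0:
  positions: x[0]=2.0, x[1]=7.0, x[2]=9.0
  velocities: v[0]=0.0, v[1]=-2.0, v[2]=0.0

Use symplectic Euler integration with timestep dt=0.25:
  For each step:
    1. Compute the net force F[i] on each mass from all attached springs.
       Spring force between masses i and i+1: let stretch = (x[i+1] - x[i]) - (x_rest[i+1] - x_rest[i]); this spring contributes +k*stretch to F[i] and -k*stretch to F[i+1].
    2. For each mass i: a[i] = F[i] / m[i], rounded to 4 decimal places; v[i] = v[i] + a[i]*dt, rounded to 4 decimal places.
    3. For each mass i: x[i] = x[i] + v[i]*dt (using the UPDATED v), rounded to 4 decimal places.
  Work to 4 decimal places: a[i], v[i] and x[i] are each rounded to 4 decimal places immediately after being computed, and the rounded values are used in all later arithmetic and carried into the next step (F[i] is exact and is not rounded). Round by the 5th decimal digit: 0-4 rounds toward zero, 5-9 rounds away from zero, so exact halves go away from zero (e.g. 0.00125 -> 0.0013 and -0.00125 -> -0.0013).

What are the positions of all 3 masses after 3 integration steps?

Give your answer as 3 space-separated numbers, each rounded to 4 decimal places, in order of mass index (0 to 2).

Step 0: x=[2.0000 7.0000 9.0000] v=[0.0000 -2.0000 0.0000]
Step 1: x=[2.1250 6.3125 9.0313] v=[0.5000 -2.7500 0.1250]
Step 2: x=[2.3242 5.5332 9.0714] v=[0.7969 -3.1172 0.1602]
Step 3: x=[2.5365 4.7745 9.0946] v=[0.8492 -3.0349 0.0929]

Answer: 2.5365 4.7745 9.0946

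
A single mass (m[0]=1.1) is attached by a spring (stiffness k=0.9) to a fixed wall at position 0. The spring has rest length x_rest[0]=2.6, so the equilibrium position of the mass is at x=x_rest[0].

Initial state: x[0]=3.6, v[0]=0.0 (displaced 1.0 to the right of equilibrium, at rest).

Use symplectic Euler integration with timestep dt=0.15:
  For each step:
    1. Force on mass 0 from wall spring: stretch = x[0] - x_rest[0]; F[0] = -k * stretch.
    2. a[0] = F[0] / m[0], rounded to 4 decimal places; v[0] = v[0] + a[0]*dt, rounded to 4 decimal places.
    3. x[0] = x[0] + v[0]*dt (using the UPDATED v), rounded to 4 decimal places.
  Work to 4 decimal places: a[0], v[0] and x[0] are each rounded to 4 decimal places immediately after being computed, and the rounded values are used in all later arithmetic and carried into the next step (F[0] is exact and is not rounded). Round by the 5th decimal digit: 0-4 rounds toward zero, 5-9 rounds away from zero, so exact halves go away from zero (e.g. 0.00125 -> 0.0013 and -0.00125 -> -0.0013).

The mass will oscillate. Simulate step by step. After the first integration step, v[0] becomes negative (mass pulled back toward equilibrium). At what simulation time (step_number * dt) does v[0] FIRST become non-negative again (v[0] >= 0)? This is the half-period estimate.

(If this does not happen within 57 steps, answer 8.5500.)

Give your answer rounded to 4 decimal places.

Answer: 3.6000

Derivation:
Step 0: x=[3.6000] v=[0.0000]
Step 1: x=[3.5816] v=[-0.1227]
Step 2: x=[3.5451] v=[-0.2432]
Step 3: x=[3.4912] v=[-0.3592]
Step 4: x=[3.4209] v=[-0.4686]
Step 5: x=[3.3355] v=[-0.5693]
Step 6: x=[3.2366] v=[-0.6596]
Step 7: x=[3.1259] v=[-0.7377]
Step 8: x=[3.0056] v=[-0.8022]
Step 9: x=[2.8778] v=[-0.8520]
Step 10: x=[2.7449] v=[-0.8861]
Step 11: x=[2.6093] v=[-0.9039]
Step 12: x=[2.4736] v=[-0.9050]
Step 13: x=[2.3402] v=[-0.8895]
Step 14: x=[2.2116] v=[-0.8576]
Step 15: x=[2.0901] v=[-0.8099]
Step 16: x=[1.9780] v=[-0.7473]
Step 17: x=[1.8774] v=[-0.6710]
Step 18: x=[1.7901] v=[-0.5823]
Step 19: x=[1.7177] v=[-0.4829]
Step 20: x=[1.6615] v=[-0.3746]
Step 21: x=[1.6226] v=[-0.2594]
Step 22: x=[1.6017] v=[-0.1394]
Step 23: x=[1.5992] v=[-0.0169]
Step 24: x=[1.6151] v=[0.1059]
First v>=0 after going negative at step 24, time=3.6000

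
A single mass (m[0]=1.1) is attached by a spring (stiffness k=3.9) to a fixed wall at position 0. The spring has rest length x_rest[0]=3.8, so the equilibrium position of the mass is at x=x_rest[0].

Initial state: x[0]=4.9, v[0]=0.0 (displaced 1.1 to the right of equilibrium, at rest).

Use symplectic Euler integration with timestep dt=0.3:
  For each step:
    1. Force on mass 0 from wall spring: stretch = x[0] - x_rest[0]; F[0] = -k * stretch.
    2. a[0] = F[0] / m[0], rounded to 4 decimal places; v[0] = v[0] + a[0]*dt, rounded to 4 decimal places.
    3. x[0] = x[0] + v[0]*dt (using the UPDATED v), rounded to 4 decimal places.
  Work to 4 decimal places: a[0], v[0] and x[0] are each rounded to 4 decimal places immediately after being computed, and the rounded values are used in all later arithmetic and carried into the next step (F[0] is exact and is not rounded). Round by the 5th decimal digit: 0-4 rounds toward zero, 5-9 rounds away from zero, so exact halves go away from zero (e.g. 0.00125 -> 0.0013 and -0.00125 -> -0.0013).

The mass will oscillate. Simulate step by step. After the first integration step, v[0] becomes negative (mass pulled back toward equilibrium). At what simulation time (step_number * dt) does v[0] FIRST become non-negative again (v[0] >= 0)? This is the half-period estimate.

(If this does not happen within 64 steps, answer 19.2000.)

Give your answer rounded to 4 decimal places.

Answer: 1.8000

Derivation:
Step 0: x=[4.9000] v=[0.0000]
Step 1: x=[4.5490] v=[-1.1700]
Step 2: x=[3.9590] v=[-1.9667]
Step 3: x=[3.3183] v=[-2.1358]
Step 4: x=[2.8313] v=[-1.6235]
Step 5: x=[2.6533] v=[-0.5932]
Step 6: x=[2.8413] v=[0.6265]
First v>=0 after going negative at step 6, time=1.8000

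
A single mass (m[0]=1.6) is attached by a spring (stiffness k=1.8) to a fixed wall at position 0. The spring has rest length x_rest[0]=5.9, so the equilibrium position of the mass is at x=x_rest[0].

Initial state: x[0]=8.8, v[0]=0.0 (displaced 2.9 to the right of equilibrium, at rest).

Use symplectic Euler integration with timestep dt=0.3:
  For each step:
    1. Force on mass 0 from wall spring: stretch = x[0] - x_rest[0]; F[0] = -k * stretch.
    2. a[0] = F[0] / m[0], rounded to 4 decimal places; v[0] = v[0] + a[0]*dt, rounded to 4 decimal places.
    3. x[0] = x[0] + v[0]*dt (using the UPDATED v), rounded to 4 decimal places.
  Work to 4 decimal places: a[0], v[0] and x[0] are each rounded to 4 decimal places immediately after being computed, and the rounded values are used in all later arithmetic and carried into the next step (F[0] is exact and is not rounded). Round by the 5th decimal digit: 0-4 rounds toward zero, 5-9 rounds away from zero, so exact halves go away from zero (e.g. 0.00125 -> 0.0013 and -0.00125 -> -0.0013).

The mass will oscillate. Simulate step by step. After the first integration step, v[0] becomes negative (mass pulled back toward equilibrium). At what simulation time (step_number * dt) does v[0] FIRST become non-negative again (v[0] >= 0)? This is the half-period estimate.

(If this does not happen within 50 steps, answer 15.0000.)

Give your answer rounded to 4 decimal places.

Answer: 3.0000

Derivation:
Step 0: x=[8.8000] v=[0.0000]
Step 1: x=[8.5064] v=[-0.9788]
Step 2: x=[7.9489] v=[-1.8585]
Step 3: x=[7.1839] v=[-2.5500]
Step 4: x=[6.2889] v=[-2.9833]
Step 5: x=[5.3545] v=[-3.1146]
Step 6: x=[4.4754] v=[-2.9305]
Step 7: x=[3.7405] v=[-2.4497]
Step 8: x=[3.2242] v=[-1.7209]
Step 9: x=[2.9789] v=[-0.8178]
Step 10: x=[3.0293] v=[0.1681]
First v>=0 after going negative at step 10, time=3.0000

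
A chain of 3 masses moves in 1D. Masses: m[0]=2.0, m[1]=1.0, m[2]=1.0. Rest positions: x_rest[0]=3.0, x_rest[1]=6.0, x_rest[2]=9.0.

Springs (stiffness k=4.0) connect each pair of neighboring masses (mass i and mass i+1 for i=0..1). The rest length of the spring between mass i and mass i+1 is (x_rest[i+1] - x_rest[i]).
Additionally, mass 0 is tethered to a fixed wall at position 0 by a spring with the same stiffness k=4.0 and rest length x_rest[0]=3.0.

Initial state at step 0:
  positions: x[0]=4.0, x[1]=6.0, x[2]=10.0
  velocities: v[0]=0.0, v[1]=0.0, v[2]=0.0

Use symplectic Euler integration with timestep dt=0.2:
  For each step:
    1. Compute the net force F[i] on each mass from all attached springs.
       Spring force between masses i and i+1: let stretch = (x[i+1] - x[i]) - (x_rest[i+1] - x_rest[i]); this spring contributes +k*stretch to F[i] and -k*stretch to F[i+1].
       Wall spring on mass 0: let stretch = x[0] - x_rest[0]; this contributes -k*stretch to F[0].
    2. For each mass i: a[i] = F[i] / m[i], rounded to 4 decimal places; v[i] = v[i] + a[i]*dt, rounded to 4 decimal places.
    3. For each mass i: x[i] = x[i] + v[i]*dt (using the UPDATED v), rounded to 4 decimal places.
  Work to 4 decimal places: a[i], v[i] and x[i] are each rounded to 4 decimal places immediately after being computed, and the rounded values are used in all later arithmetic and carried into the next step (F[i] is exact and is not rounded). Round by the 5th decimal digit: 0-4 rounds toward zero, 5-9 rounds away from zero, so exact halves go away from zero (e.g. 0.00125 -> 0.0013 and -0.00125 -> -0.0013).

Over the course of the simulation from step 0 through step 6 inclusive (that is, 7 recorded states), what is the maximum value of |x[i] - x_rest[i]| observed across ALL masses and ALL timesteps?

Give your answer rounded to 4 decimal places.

Answer: 1.3519

Derivation:
Step 0: x=[4.0000 6.0000 10.0000] v=[0.0000 0.0000 0.0000]
Step 1: x=[3.8400 6.3200 9.8400] v=[-0.8000 1.6000 -0.8000]
Step 2: x=[3.5712 6.8064 9.5968] v=[-1.3440 2.4320 -1.2160]
Step 3: x=[3.2755 7.2216 9.3871] v=[-1.4784 2.0762 -1.0483]
Step 4: x=[3.0335 7.3519 9.3110] v=[-1.2102 0.6517 -0.3807]
Step 5: x=[2.8943 7.1048 9.4014] v=[-0.6962 -1.2357 0.4520]
Step 6: x=[2.8604 6.5514 9.6043] v=[-0.1697 -2.7668 1.0147]
Max displacement = 1.3519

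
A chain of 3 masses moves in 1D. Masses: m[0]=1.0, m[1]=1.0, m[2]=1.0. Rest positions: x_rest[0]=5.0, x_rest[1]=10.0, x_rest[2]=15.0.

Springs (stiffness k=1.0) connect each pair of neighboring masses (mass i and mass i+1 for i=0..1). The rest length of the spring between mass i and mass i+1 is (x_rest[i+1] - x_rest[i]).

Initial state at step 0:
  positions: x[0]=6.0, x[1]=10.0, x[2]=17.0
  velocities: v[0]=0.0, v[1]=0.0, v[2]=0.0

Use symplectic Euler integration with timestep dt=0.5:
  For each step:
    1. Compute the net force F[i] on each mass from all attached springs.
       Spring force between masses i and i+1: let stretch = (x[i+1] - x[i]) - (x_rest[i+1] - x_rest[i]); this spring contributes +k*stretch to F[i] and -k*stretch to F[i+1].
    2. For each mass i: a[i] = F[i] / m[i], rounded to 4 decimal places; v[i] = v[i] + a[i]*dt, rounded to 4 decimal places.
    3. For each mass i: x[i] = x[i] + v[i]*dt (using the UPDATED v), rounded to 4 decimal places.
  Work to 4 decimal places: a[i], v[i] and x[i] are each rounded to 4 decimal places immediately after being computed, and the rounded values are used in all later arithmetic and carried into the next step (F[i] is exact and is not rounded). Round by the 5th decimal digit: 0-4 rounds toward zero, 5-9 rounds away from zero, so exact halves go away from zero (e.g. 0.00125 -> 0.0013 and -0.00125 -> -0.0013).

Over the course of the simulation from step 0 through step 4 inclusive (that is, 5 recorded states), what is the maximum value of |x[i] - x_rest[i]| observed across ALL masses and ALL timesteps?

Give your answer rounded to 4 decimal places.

Answer: 2.1094

Derivation:
Step 0: x=[6.0000 10.0000 17.0000] v=[0.0000 0.0000 0.0000]
Step 1: x=[5.7500 10.7500 16.5000] v=[-0.5000 1.5000 -1.0000]
Step 2: x=[5.5000 11.6875 15.8125] v=[-0.5000 1.8750 -1.3750]
Step 3: x=[5.5469 12.1094 15.3438] v=[0.0938 0.8438 -0.9375]
Step 4: x=[5.9845 11.6993 15.3165] v=[0.8751 -0.8203 -0.0547]
Max displacement = 2.1094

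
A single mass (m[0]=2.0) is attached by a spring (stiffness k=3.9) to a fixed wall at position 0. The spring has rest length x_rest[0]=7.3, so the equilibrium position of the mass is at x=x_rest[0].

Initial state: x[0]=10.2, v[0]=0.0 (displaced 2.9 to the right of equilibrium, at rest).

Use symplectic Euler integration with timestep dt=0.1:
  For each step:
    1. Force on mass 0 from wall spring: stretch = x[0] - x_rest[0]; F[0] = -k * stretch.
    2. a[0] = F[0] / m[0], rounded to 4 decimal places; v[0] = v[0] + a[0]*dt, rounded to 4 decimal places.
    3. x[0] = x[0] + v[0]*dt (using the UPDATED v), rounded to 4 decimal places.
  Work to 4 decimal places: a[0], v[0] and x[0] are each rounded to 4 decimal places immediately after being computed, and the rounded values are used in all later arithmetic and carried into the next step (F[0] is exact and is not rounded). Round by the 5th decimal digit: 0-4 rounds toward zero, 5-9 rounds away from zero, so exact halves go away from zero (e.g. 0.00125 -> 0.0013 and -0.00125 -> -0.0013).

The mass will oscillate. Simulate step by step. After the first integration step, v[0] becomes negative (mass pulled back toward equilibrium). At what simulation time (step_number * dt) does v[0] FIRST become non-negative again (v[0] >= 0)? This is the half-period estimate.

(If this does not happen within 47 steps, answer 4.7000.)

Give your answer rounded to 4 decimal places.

Step 0: x=[10.2000] v=[0.0000]
Step 1: x=[10.1435] v=[-0.5655]
Step 2: x=[10.0315] v=[-1.1200]
Step 3: x=[9.8662] v=[-1.6526]
Step 4: x=[9.6509] v=[-2.1530]
Step 5: x=[9.3898] v=[-2.6114]
Step 6: x=[9.0879] v=[-3.0189]
Step 7: x=[8.7512] v=[-3.3675]
Step 8: x=[8.3862] v=[-3.6505]
Step 9: x=[8.0000] v=[-3.8623]
Step 10: x=[7.6001] v=[-3.9988]
Step 11: x=[7.1944] v=[-4.0573]
Step 12: x=[6.7907] v=[-4.0367]
Step 13: x=[6.3970] v=[-3.9374]
Step 14: x=[6.0209] v=[-3.7613]
Step 15: x=[5.6697] v=[-3.5119]
Step 16: x=[5.3503] v=[-3.1940]
Step 17: x=[5.0689] v=[-2.8138]
Step 18: x=[4.8310] v=[-2.3787]
Step 19: x=[4.6413] v=[-1.8972]
Step 20: x=[4.5034] v=[-1.3788]
Step 21: x=[4.4201] v=[-0.8335]
Step 22: x=[4.3929] v=[-0.2719]
Step 23: x=[4.4224] v=[0.2950]
First v>=0 after going negative at step 23, time=2.3000

Answer: 2.3000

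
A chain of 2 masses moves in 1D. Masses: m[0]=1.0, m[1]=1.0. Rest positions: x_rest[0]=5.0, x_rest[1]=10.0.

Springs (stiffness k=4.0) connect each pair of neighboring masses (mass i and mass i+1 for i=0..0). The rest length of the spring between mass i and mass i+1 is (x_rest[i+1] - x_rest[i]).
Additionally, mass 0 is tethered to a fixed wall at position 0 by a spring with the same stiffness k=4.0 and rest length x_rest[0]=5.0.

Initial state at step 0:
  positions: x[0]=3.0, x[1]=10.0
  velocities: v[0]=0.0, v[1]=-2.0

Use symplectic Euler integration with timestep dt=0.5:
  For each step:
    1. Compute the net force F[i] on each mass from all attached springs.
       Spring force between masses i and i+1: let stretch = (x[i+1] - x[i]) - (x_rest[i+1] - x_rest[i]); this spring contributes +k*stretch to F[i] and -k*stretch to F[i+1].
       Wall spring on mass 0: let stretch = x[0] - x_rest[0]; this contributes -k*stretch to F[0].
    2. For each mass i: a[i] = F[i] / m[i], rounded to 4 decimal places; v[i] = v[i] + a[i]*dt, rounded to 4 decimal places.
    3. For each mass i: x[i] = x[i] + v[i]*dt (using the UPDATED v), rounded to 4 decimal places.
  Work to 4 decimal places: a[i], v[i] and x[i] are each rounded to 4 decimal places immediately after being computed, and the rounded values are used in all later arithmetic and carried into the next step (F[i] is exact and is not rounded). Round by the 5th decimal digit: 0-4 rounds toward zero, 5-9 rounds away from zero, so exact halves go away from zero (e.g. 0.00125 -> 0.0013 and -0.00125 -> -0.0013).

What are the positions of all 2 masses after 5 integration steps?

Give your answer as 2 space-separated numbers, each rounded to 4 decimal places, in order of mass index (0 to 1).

Answer: 7.0000 10.0000

Derivation:
Step 0: x=[3.0000 10.0000] v=[0.0000 -2.0000]
Step 1: x=[7.0000 7.0000] v=[8.0000 -6.0000]
Step 2: x=[4.0000 9.0000] v=[-6.0000 4.0000]
Step 3: x=[2.0000 11.0000] v=[-4.0000 4.0000]
Step 4: x=[7.0000 9.0000] v=[10.0000 -4.0000]
Step 5: x=[7.0000 10.0000] v=[0.0000 2.0000]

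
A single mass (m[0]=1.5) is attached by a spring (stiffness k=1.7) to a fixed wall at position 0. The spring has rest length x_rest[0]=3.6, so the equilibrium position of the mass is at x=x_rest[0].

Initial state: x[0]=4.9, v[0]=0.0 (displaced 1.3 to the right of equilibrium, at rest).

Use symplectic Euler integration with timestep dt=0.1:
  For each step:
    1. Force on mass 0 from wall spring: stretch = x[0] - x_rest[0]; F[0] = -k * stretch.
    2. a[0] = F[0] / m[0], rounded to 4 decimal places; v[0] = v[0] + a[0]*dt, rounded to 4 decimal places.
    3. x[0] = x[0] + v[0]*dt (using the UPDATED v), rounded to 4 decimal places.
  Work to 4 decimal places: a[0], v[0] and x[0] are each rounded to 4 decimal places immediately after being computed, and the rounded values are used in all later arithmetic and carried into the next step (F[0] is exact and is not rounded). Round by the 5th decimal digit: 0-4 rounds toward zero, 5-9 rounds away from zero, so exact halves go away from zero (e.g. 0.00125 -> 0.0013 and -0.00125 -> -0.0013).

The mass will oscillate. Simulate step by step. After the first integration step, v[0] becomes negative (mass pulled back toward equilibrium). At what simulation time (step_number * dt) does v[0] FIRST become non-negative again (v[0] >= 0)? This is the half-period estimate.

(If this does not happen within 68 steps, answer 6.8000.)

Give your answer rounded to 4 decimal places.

Answer: 3.0000

Derivation:
Step 0: x=[4.9000] v=[0.0000]
Step 1: x=[4.8853] v=[-0.1473]
Step 2: x=[4.8560] v=[-0.2930]
Step 3: x=[4.8125] v=[-0.4354]
Step 4: x=[4.7552] v=[-0.5728]
Step 5: x=[4.6848] v=[-0.7037]
Step 6: x=[4.6021] v=[-0.8266]
Step 7: x=[4.5081] v=[-0.9402]
Step 8: x=[4.4038] v=[-1.0431]
Step 9: x=[4.2904] v=[-1.1342]
Step 10: x=[4.1692] v=[-1.2125]
Step 11: x=[4.0415] v=[-1.2770]
Step 12: x=[3.9088] v=[-1.3270]
Step 13: x=[3.7726] v=[-1.3620]
Step 14: x=[3.6344] v=[-1.3816]
Step 15: x=[3.4959] v=[-1.3855]
Step 16: x=[3.3585] v=[-1.3737]
Step 17: x=[3.2239] v=[-1.3463]
Step 18: x=[3.0935] v=[-1.3037]
Step 19: x=[2.9689] v=[-1.2463]
Step 20: x=[2.8514] v=[-1.1748]
Step 21: x=[2.7424] v=[-1.0900]
Step 22: x=[2.6431] v=[-0.9928]
Step 23: x=[2.5547] v=[-0.8844]
Step 24: x=[2.4781] v=[-0.7659]
Step 25: x=[2.4142] v=[-0.6388]
Step 26: x=[2.3638] v=[-0.5044]
Step 27: x=[2.3274] v=[-0.3643]
Step 28: x=[2.3054] v=[-0.2201]
Step 29: x=[2.2981] v=[-0.0734]
Step 30: x=[2.3055] v=[0.0742]
First v>=0 after going negative at step 30, time=3.0000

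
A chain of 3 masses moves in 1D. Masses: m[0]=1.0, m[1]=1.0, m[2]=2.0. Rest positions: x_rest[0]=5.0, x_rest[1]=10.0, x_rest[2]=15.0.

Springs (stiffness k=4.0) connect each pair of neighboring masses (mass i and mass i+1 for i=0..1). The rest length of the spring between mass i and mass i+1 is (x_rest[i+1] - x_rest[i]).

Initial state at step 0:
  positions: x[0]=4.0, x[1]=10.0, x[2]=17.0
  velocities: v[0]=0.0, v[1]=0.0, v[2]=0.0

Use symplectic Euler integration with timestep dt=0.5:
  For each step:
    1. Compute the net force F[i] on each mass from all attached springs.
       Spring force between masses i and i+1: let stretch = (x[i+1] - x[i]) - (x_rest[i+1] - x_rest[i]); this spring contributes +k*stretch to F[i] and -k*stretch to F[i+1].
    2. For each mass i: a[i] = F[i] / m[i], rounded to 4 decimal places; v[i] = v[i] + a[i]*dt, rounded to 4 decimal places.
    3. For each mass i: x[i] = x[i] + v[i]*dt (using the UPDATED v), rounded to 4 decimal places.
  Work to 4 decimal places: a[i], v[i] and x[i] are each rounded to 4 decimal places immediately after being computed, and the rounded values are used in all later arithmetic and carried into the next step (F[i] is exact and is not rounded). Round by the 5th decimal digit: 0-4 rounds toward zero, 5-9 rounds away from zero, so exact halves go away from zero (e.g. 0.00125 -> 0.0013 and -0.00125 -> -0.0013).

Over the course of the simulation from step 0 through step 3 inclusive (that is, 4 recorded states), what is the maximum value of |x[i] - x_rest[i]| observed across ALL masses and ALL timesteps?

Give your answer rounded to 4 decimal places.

Step 0: x=[4.0000 10.0000 17.0000] v=[0.0000 0.0000 0.0000]
Step 1: x=[5.0000 11.0000 16.0000] v=[2.0000 2.0000 -2.0000]
Step 2: x=[7.0000 11.0000 15.0000] v=[4.0000 0.0000 -2.0000]
Step 3: x=[8.0000 11.0000 14.5000] v=[2.0000 0.0000 -1.0000]
Max displacement = 3.0000

Answer: 3.0000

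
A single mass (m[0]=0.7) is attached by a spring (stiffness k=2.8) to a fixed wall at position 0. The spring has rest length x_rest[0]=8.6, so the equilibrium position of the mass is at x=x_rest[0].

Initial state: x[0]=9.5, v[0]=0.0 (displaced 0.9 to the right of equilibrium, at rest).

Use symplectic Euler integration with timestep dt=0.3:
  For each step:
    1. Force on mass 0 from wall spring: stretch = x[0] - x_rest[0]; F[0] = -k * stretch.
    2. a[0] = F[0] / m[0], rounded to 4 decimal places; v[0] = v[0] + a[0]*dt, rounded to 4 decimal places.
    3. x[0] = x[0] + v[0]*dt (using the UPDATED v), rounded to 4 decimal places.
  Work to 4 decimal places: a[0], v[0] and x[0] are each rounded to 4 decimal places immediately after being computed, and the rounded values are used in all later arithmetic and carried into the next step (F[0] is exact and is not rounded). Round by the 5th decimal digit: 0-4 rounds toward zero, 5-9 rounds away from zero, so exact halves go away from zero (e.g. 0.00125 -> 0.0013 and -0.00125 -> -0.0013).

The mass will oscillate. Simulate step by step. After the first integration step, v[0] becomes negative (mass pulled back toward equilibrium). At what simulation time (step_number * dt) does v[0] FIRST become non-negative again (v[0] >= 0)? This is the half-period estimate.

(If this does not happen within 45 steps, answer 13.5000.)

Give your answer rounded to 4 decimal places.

Step 0: x=[9.5000] v=[0.0000]
Step 1: x=[9.1760] v=[-1.0800]
Step 2: x=[8.6446] v=[-1.7712]
Step 3: x=[8.0972] v=[-1.8247]
Step 4: x=[7.7308] v=[-1.2213]
Step 5: x=[7.6773] v=[-0.1783]
Step 6: x=[7.9560] v=[0.9289]
First v>=0 after going negative at step 6, time=1.8000

Answer: 1.8000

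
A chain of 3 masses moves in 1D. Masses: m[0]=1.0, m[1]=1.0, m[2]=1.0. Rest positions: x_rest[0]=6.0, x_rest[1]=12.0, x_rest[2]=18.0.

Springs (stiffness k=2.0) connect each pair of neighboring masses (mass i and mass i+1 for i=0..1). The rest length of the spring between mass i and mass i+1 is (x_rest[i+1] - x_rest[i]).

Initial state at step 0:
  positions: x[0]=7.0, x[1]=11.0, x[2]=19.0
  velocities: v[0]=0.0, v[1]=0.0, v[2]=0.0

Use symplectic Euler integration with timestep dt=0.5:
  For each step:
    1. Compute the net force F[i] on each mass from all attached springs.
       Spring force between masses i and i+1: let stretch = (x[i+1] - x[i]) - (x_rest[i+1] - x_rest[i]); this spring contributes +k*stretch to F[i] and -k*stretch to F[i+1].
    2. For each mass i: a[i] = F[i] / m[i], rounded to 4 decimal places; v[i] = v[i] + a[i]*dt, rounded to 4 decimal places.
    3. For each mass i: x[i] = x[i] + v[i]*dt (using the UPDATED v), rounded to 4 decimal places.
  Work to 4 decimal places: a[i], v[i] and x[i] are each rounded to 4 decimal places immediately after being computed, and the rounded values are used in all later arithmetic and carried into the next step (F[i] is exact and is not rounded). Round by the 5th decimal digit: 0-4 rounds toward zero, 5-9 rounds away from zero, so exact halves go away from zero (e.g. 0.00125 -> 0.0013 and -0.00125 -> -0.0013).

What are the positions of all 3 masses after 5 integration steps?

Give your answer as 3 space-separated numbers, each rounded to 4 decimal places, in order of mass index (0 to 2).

Answer: 6.8125 11.3750 18.8125

Derivation:
Step 0: x=[7.0000 11.0000 19.0000] v=[0.0000 0.0000 0.0000]
Step 1: x=[6.0000 13.0000 18.0000] v=[-2.0000 4.0000 -2.0000]
Step 2: x=[5.5000 14.0000 17.5000] v=[-1.0000 2.0000 -1.0000]
Step 3: x=[6.2500 12.5000 18.2500] v=[1.5000 -3.0000 1.5000]
Step 4: x=[7.1250 10.7500 19.1250] v=[1.7500 -3.5000 1.7500]
Step 5: x=[6.8125 11.3750 18.8125] v=[-0.6250 1.2500 -0.6250]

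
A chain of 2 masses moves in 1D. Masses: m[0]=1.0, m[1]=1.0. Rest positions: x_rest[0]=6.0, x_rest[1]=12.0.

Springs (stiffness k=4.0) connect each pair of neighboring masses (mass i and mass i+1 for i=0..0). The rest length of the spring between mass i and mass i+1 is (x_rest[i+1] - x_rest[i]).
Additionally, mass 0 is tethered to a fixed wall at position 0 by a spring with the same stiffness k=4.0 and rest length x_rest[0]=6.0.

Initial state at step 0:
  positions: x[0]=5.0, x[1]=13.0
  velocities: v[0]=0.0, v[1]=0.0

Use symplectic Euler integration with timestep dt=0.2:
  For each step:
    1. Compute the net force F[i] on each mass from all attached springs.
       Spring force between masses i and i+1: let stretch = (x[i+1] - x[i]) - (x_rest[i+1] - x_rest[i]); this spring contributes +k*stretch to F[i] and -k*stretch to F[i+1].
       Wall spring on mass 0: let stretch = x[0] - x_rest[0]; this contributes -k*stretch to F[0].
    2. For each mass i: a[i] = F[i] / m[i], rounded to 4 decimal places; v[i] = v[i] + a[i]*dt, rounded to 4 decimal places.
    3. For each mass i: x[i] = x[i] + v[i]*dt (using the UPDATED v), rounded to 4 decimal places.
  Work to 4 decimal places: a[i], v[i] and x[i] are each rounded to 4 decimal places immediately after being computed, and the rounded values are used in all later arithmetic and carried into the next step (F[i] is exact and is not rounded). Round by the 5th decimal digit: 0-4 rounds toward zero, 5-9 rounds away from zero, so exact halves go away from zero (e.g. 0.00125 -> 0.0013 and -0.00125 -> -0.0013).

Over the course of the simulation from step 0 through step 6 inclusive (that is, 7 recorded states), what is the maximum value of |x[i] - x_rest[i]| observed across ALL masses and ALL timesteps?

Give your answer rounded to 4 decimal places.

Answer: 1.2941

Derivation:
Step 0: x=[5.0000 13.0000] v=[0.0000 0.0000]
Step 1: x=[5.4800 12.6800] v=[2.4000 -1.6000]
Step 2: x=[6.2352 12.1680] v=[3.7760 -2.5600]
Step 3: x=[6.9420 11.6668] v=[3.5341 -2.5062]
Step 4: x=[7.2941 11.3696] v=[1.7603 -1.4860]
Step 5: x=[7.1312 11.3803] v=[-0.8146 0.0536]
Step 6: x=[6.5071 11.6712] v=[-3.1203 1.4543]
Max displacement = 1.2941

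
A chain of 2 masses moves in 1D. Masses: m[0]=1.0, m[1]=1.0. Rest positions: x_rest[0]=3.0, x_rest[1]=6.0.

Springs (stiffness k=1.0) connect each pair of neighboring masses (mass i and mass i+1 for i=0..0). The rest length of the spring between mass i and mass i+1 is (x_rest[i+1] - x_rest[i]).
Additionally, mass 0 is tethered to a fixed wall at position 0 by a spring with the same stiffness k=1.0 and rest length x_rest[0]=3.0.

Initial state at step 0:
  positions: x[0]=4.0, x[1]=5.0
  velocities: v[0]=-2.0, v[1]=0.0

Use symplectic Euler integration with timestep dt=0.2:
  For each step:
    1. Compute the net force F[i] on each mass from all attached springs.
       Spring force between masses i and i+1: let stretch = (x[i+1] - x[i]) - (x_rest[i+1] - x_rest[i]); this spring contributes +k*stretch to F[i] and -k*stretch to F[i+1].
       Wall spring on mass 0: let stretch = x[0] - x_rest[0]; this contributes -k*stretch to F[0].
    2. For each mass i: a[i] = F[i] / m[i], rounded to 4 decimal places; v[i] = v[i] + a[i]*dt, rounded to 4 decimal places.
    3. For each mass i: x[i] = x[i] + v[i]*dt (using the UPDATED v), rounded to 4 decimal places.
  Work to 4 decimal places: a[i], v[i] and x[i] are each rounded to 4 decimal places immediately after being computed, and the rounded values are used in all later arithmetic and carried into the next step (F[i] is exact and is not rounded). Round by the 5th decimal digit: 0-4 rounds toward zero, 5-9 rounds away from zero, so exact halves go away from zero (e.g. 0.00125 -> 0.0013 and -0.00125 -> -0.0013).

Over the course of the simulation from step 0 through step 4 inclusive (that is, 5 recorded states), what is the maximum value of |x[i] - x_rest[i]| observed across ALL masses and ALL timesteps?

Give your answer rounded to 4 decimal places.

Step 0: x=[4.0000 5.0000] v=[-2.0000 0.0000]
Step 1: x=[3.4800 5.0800] v=[-2.6000 0.4000]
Step 2: x=[2.8848 5.2160] v=[-2.9760 0.6800]
Step 3: x=[2.2675 5.3788] v=[-3.0867 0.8138]
Step 4: x=[1.6839 5.5371] v=[-2.9179 0.7915]
Max displacement = 1.3161

Answer: 1.3161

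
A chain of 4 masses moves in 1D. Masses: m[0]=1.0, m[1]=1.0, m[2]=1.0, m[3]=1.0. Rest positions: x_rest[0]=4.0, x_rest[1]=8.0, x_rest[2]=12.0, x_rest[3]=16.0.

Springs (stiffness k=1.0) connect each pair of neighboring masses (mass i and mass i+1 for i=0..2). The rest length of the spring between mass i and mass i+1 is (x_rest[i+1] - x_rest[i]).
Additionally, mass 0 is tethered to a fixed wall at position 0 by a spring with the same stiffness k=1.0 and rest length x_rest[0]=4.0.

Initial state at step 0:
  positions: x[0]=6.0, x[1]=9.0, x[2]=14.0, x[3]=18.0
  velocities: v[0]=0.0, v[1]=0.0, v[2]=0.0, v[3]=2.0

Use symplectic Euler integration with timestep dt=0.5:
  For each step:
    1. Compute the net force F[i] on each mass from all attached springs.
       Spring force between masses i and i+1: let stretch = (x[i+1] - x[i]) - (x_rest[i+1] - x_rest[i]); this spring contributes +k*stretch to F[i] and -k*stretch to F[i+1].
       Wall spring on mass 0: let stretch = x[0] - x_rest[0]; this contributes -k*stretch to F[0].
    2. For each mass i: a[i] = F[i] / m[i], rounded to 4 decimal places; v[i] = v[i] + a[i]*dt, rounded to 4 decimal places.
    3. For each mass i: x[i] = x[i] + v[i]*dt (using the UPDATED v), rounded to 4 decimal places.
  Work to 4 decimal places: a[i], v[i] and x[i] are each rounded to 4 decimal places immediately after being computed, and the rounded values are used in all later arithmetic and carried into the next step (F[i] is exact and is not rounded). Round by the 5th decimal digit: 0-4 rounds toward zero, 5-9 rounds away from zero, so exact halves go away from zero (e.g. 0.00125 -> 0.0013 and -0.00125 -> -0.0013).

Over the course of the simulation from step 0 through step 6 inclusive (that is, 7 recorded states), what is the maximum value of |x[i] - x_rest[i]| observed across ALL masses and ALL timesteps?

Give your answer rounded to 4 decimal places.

Step 0: x=[6.0000 9.0000 14.0000 18.0000] v=[0.0000 0.0000 0.0000 2.0000]
Step 1: x=[5.2500 9.5000 13.7500 19.0000] v=[-1.5000 1.0000 -0.5000 2.0000]
Step 2: x=[4.2500 10.0000 13.7500 19.6875] v=[-2.0000 1.0000 0.0000 1.3750]
Step 3: x=[3.6250 10.0000 14.2969 19.8907] v=[-1.2500 0.0000 1.0938 0.4063]
Step 4: x=[3.6875 9.4805 15.1681 19.6954] v=[0.1250 -1.0391 1.7423 -0.3906]
Step 5: x=[4.2764 8.9346 15.7492 19.3683] v=[1.1778 -1.0918 1.1622 -0.6543]
Step 6: x=[4.9608 8.9278 15.5314 19.1364] v=[1.3687 -0.0136 -0.4356 -0.4639]
Max displacement = 3.8907

Answer: 3.8907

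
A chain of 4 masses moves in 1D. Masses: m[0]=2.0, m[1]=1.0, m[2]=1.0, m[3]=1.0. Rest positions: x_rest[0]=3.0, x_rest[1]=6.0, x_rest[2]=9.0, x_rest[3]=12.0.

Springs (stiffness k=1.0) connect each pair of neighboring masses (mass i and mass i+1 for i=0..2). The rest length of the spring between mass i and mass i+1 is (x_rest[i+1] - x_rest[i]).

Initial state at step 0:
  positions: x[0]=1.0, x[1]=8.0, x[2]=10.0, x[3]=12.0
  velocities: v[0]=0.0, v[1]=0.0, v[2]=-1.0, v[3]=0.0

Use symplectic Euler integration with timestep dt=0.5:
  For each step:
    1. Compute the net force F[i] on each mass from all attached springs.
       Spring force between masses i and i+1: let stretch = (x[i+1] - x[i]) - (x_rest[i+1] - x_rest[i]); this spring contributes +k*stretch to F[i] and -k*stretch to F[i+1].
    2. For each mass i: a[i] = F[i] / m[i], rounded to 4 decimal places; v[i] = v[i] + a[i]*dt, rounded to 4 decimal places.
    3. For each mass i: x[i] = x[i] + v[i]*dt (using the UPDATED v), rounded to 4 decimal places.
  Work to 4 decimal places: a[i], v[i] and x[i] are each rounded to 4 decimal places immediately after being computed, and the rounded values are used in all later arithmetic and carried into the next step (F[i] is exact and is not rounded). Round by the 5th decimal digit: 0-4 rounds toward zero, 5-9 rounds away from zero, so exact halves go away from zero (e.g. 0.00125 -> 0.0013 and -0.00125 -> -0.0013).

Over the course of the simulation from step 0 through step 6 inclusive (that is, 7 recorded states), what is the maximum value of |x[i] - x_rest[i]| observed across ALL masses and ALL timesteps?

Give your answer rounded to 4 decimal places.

Answer: 2.9580

Derivation:
Step 0: x=[1.0000 8.0000 10.0000 12.0000] v=[0.0000 0.0000 -1.0000 0.0000]
Step 1: x=[1.5000 6.7500 9.5000 12.2500] v=[1.0000 -2.5000 -1.0000 0.5000]
Step 2: x=[2.2813 4.8750 9.0000 12.5625] v=[1.5625 -3.7500 -1.0000 0.6250]
Step 3: x=[3.0118 3.3828 8.3594 12.7344] v=[1.4609 -2.9844 -1.2813 0.3438]
Step 4: x=[3.4137 3.0420 7.5684 12.5626] v=[0.8037 -0.6816 -1.5821 -0.3437]
Step 5: x=[3.3941 3.9258 6.8943 11.8922] v=[-0.0393 1.7675 -1.3482 -1.3408]
Step 6: x=[3.0659 5.4188 6.7276 10.7223] v=[-0.6564 2.9859 -0.3335 -2.3398]
Max displacement = 2.9580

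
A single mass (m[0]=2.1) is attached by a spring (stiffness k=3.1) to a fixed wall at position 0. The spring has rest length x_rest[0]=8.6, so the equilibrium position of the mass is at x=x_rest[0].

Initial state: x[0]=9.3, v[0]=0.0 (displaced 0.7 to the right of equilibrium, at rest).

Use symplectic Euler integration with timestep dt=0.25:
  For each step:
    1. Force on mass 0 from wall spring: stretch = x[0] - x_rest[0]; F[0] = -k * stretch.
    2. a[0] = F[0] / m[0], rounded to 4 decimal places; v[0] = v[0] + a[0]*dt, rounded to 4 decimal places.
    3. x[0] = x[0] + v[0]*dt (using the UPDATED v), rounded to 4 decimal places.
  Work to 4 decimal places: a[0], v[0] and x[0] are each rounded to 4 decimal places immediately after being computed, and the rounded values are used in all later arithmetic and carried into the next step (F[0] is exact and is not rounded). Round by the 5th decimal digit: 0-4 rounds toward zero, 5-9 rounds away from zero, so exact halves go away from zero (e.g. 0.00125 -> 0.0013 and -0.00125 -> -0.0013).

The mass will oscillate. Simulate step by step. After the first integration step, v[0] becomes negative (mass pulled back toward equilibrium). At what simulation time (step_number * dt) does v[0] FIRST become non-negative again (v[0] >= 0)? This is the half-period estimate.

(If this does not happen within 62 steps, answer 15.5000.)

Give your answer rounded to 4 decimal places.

Step 0: x=[9.3000] v=[0.0000]
Step 1: x=[9.2354] v=[-0.2583]
Step 2: x=[9.1122] v=[-0.4928]
Step 3: x=[8.9418] v=[-0.6818]
Step 4: x=[8.7398] v=[-0.8080]
Step 5: x=[8.5249] v=[-0.8596]
Step 6: x=[8.3169] v=[-0.8319]
Step 7: x=[8.1351] v=[-0.7274]
Step 8: x=[7.9962] v=[-0.5558]
Step 9: x=[7.9130] v=[-0.3330]
Step 10: x=[7.8931] v=[-0.0795]
Step 11: x=[7.9385] v=[0.1814]
First v>=0 after going negative at step 11, time=2.7500

Answer: 2.7500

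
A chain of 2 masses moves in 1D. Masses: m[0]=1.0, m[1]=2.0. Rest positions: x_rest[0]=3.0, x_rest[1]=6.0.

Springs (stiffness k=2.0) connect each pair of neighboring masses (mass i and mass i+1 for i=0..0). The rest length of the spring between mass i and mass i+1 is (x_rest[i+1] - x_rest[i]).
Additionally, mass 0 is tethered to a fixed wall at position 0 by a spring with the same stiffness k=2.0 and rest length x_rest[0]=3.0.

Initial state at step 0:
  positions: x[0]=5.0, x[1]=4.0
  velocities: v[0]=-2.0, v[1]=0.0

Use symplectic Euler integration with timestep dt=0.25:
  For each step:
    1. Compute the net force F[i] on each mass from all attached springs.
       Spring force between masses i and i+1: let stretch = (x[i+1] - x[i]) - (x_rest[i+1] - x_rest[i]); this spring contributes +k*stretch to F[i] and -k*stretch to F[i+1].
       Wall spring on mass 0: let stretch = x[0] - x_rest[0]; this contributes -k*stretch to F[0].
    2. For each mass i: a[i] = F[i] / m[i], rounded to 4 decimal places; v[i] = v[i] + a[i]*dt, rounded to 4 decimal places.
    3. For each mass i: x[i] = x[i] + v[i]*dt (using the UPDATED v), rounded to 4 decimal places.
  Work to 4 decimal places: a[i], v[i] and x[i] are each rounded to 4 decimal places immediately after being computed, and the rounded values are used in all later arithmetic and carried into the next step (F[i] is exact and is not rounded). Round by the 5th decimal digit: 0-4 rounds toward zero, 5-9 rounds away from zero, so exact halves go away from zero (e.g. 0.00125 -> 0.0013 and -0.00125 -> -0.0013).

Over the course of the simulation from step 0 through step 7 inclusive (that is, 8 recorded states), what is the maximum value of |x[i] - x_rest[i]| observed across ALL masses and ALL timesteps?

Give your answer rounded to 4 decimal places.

Step 0: x=[5.0000 4.0000] v=[-2.0000 0.0000]
Step 1: x=[3.7500 4.2500] v=[-5.0000 1.0000]
Step 2: x=[2.0938 4.6563] v=[-6.6250 1.6250]
Step 3: x=[0.4961 5.0899] v=[-6.3907 1.7344]
Step 4: x=[-0.5894 5.4239] v=[-4.3419 1.3360]
Step 5: x=[-0.8496 5.5696] v=[-1.0406 0.5827]
Step 6: x=[-0.2012 5.5016] v=[2.5938 -0.2721]
Step 7: x=[1.1853 5.2647] v=[5.5458 -0.9478]
Max displacement = 3.8496

Answer: 3.8496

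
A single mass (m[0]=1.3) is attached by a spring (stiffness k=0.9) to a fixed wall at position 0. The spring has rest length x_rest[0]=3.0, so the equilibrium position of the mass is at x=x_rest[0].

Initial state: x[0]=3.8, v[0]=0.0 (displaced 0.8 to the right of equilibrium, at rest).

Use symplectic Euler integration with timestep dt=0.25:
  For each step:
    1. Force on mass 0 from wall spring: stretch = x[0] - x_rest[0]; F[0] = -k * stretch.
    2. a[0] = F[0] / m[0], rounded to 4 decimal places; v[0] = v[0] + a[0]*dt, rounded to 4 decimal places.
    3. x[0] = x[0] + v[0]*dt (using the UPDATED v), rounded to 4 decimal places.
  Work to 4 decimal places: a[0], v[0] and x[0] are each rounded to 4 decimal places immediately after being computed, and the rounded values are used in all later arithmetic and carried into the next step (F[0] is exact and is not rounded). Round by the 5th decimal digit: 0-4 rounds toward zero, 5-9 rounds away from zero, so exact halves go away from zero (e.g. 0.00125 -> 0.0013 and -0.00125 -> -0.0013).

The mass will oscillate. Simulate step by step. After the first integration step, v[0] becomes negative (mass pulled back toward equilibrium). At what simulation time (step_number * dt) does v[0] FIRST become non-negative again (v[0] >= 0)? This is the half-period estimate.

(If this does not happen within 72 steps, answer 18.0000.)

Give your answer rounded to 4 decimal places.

Step 0: x=[3.8000] v=[0.0000]
Step 1: x=[3.7654] v=[-0.1385]
Step 2: x=[3.6977] v=[-0.2710]
Step 3: x=[3.5998] v=[-0.3918]
Step 4: x=[3.4759] v=[-0.4956]
Step 5: x=[3.3314] v=[-0.5780]
Step 6: x=[3.1726] v=[-0.6354]
Step 7: x=[3.0063] v=[-0.6653]
Step 8: x=[2.8397] v=[-0.6664]
Step 9: x=[2.6800] v=[-0.6387]
Step 10: x=[2.5342] v=[-0.5833]
Step 11: x=[2.4085] v=[-0.5027]
Step 12: x=[2.3084] v=[-0.4003]
Step 13: x=[2.2383] v=[-0.2806]
Step 14: x=[2.2011] v=[-0.1488]
Step 15: x=[2.1985] v=[-0.0105]
Step 16: x=[2.2306] v=[0.1282]
First v>=0 after going negative at step 16, time=4.0000

Answer: 4.0000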